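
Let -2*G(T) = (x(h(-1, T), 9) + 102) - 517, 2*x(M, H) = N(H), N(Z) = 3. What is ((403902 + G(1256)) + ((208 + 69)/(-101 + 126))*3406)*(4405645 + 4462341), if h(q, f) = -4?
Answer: 195914752488939/50 ≈ 3.9183e+12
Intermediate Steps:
x(M, H) = 3/2 (x(M, H) = (½)*3 = 3/2)
G(T) = 827/4 (G(T) = -((3/2 + 102) - 517)/2 = -(207/2 - 517)/2 = -½*(-827/2) = 827/4)
((403902 + G(1256)) + ((208 + 69)/(-101 + 126))*3406)*(4405645 + 4462341) = ((403902 + 827/4) + ((208 + 69)/(-101 + 126))*3406)*(4405645 + 4462341) = (1616435/4 + (277/25)*3406)*8867986 = (1616435/4 + 943462/25)*8867986 = (44184723/100)*8867986 = 195914752488939/50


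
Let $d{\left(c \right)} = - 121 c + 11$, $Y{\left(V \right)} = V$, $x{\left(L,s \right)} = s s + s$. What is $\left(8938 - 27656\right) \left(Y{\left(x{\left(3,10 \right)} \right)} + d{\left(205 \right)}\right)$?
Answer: $462035112$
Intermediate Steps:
$x{\left(L,s \right)} = s + s^{2}$ ($x{\left(L,s \right)} = s^{2} + s = s + s^{2}$)
$d{\left(c \right)} = 11 - 121 c$
$\left(8938 - 27656\right) \left(Y{\left(x{\left(3,10 \right)} \right)} + d{\left(205 \right)}\right) = \left(8938 - 27656\right) \left(10 \left(1 + 10\right) + \left(11 - 24805\right)\right) = - 18718 \left(10 \cdot 11 + \left(11 - 24805\right)\right) = - 18718 \left(110 - 24794\right) = \left(-18718\right) \left(-24684\right) = 462035112$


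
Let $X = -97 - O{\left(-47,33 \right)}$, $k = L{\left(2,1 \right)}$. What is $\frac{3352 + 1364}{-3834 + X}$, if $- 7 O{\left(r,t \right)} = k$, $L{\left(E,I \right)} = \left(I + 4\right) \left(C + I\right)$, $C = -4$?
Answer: $- \frac{8253}{6883} \approx -1.199$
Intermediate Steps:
$L{\left(E,I \right)} = \left(-4 + I\right) \left(4 + I\right)$ ($L{\left(E,I \right)} = \left(I + 4\right) \left(-4 + I\right) = \left(4 + I\right) \left(-4 + I\right) = \left(-4 + I\right) \left(4 + I\right)$)
$k = -15$ ($k = -16 + 1^{2} = -16 + 1 = -15$)
$O{\left(r,t \right)} = \frac{15}{7}$ ($O{\left(r,t \right)} = \left(- \frac{1}{7}\right) \left(-15\right) = \frac{15}{7}$)
$X = - \frac{694}{7}$ ($X = -97 - \frac{15}{7} = - \frac{694}{7} \approx -99.143$)
$\frac{3352 + 1364}{-3834 + X} = \frac{3352 + 1364}{-3834 - \frac{694}{7}} = \frac{4716}{- \frac{27532}{7}} = 4716 \left(- \frac{7}{27532}\right) = - \frac{8253}{6883}$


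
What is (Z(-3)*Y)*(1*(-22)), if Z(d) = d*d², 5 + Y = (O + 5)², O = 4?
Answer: 45144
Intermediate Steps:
Y = 76 (Y = -5 + (4 + 5)² = -5 + 9² = -5 + 81 = 76)
Z(d) = d³
(Z(-3)*Y)*(1*(-22)) = ((-3)³*76)*(1*(-22)) = -27*76*(-22) = -2052*(-22) = 45144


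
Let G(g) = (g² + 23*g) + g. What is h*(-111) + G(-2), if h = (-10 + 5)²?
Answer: -2819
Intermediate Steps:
G(g) = g² + 24*g
h = 25 (h = (-5)² = 25)
h*(-111) + G(-2) = 25*(-111) - 2*(24 - 2) = -2775 - 2*22 = -2775 - 44 = -2819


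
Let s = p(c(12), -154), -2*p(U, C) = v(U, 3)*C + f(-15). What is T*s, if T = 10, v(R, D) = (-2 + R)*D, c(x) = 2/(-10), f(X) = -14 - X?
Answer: -5087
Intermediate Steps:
c(x) = -1/5 (c(x) = 2*(-1/10) = -1/5)
v(R, D) = D*(-2 + R)
p(U, C) = -1/2 - C*(-6 + 3*U)/2 (p(U, C) = -((3*(-2 + U))*C + (-14 - 1*(-15)))/2 = -((-6 + 3*U)*C + (-14 + 15))/2 = -(C*(-6 + 3*U) + 1)/2 = -(1 + C*(-6 + 3*U))/2 = -1/2 - C*(-6 + 3*U)/2)
s = -5087/10 (s = -1/2 - 3/2*(-154)*(-2 - 1/5) = -1/2 - 3/2*(-154)*(-11/5) = -1/2 - 2541/5 = -5087/10 ≈ -508.70)
T*s = 10*(-5087/10) = -5087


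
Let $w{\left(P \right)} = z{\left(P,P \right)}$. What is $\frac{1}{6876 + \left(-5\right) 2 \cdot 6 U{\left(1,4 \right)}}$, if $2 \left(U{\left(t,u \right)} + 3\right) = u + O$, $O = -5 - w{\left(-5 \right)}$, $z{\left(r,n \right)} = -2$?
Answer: $\frac{1}{7026} \approx 0.00014233$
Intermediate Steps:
$w{\left(P \right)} = -2$
$O = -3$ ($O = -5 - -2 = -5 + 2 = -3$)
$U{\left(t,u \right)} = - \frac{9}{2} + \frac{u}{2}$ ($U{\left(t,u \right)} = -3 + \frac{u - 3}{2} = -3 + \frac{-3 + u}{2} = -3 + \left(- \frac{3}{2} + \frac{u}{2}\right) = - \frac{9}{2} + \frac{u}{2}$)
$\frac{1}{6876 + \left(-5\right) 2 \cdot 6 U{\left(1,4 \right)}} = \frac{1}{6876 + \left(-5\right) 2 \cdot 6 \left(- \frac{9}{2} + \frac{1}{2} \cdot 4\right)} = \frac{1}{6876 + \left(-10\right) 6 \left(- \frac{9}{2} + 2\right)} = \frac{1}{6876 - -150} = \frac{1}{6876 + 150} = \frac{1}{7026}$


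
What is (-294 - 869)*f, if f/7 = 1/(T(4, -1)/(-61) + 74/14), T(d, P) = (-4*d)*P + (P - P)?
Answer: -3476207/2145 ≈ -1620.6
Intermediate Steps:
T(d, P) = -4*P*d (T(d, P) = -4*P*d + 0 = -4*P*d)
f = 2989/2145 (f = 7/(-4*(-1)*4/(-61) + 74/14) = 7/(16*(-1/61) + 74*(1/14)) = 7/(-16/61 + 37/7) = 7/(2145/427) = 7*(427/2145) = 2989/2145 ≈ 1.3935)
(-294 - 869)*f = (-294 - 869)*(2989/2145) = -1163*2989/2145 = -3476207/2145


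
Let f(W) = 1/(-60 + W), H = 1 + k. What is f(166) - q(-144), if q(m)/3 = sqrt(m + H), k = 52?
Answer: 1/106 - 3*I*sqrt(91) ≈ 0.009434 - 28.618*I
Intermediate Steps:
H = 53 (H = 1 + 52 = 53)
q(m) = 3*sqrt(53 + m) (q(m) = 3*sqrt(m + 53) = 3*sqrt(53 + m))
f(166) - q(-144) = 1/(-60 + 166) - 3*sqrt(53 - 144) = 1/106 - 3*sqrt(-91) = 1/106 - 3*I*sqrt(91)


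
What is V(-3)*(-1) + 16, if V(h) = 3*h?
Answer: 25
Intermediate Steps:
V(-3)*(-1) + 16 = (3*(-3))*(-1) + 16 = -9*(-1) + 16 = 9 + 16 = 25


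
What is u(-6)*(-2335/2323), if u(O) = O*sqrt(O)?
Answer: 14010*I*sqrt(6)/2323 ≈ 14.773*I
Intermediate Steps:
u(O) = O**(3/2)
u(-6)*(-2335/2323) = (-6)**(3/2)*(-2335/2323) = (-6*I*sqrt(6))*(-2335*1/2323) = -6*I*sqrt(6)*(-2335/2323) = 14010*I*sqrt(6)/2323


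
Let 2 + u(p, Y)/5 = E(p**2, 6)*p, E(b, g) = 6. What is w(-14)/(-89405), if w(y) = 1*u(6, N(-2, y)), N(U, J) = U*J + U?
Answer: -34/17881 ≈ -0.0019015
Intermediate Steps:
N(U, J) = U + J*U (N(U, J) = J*U + U = U + J*U)
u(p, Y) = -10 + 30*p (u(p, Y) = -10 + 5*(6*p) = -10 + 30*p)
w(y) = 170 (w(y) = 1*(-10 + 30*6) = 1*(-10 + 180) = 1*170 = 170)
w(-14)/(-89405) = 170/(-89405) = 170*(-1/89405) = -34/17881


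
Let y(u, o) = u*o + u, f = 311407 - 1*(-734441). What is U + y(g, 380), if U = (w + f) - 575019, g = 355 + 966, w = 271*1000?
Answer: 1245130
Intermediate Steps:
w = 271000
f = 1045848 (f = 311407 + 734441 = 1045848)
g = 1321
y(u, o) = u + o*u (y(u, o) = o*u + u = u + o*u)
U = 741829 (U = (271000 + 1045848) - 575019 = 1316848 - 575019 = 741829)
U + y(g, 380) = 741829 + 1321*(1 + 380) = 741829 + 1321*381 = 741829 + 503301 = 1245130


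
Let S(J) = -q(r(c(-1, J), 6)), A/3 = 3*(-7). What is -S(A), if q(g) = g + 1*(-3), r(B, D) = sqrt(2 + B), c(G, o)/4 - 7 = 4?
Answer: -3 + sqrt(46) ≈ 3.7823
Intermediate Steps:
A = -63 (A = 3*(3*(-7)) = 3*(-21) = -63)
c(G, o) = 44 (c(G, o) = 28 + 4*4 = 28 + 16 = 44)
q(g) = -3 + g (q(g) = g - 3 = -3 + g)
S(J) = 3 - sqrt(46) (S(J) = -(-3 + sqrt(2 + 44)) = -(-3 + sqrt(46)) = 3 - sqrt(46))
-S(A) = -(3 - sqrt(46)) = -3 + sqrt(46)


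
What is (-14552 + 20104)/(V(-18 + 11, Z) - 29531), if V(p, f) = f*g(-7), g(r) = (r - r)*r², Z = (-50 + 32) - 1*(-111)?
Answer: -5552/29531 ≈ -0.18801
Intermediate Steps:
Z = 93 (Z = -18 + 111 = 93)
g(r) = 0 (g(r) = 0*r² = 0)
V(p, f) = 0 (V(p, f) = f*0 = 0)
(-14552 + 20104)/(V(-18 + 11, Z) - 29531) = (-14552 + 20104)/(0 - 29531) = 5552/(-29531) = 5552*(-1/29531) = -5552/29531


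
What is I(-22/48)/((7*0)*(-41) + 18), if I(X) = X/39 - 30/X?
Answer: 673799/185328 ≈ 3.6357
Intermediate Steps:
I(X) = -30/X + X/39 (I(X) = X*(1/39) - 30/X = X/39 - 30/X = -30/X + X/39)
I(-22/48)/((7*0)*(-41) + 18) = (-30/((-22/48)) + (-22/48)/39)/((7*0)*(-41) + 18) = (-30/((-22*1/48)) + (-22*1/48)/39)/(0*(-41) + 18) = (-30/(-11/24) + (1/39)*(-11/24))/(0 + 18) = (-30*(-24/11) - 11/936)/18 = (720/11 - 11/936)*(1/18) = (673799/10296)*(1/18) = 673799/185328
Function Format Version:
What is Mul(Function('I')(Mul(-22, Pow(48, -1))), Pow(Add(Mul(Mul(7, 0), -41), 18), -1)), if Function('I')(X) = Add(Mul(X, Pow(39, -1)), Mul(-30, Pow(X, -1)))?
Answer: Rational(673799, 185328) ≈ 3.6357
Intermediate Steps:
Function('I')(X) = Add(Mul(-30, Pow(X, -1)), Mul(Rational(1, 39), X)) (Function('I')(X) = Add(Mul(X, Rational(1, 39)), Mul(-30, Pow(X, -1))) = Add(Mul(Rational(1, 39), X), Mul(-30, Pow(X, -1))) = Add(Mul(-30, Pow(X, -1)), Mul(Rational(1, 39), X)))
Mul(Function('I')(Mul(-22, Pow(48, -1))), Pow(Add(Mul(Mul(7, 0), -41), 18), -1)) = Mul(Add(Mul(-30, Pow(Mul(-22, Pow(48, -1)), -1)), Mul(Rational(1, 39), Mul(-22, Pow(48, -1)))), Pow(Add(Mul(Mul(7, 0), -41), 18), -1)) = Mul(Add(Mul(-30, Pow(Mul(-22, Rational(1, 48)), -1)), Mul(Rational(1, 39), Mul(-22, Rational(1, 48)))), Pow(Add(Mul(0, -41), 18), -1)) = Mul(Add(Mul(-30, Pow(Rational(-11, 24), -1)), Mul(Rational(1, 39), Rational(-11, 24))), Pow(Add(0, 18), -1)) = Mul(Add(Mul(-30, Rational(-24, 11)), Rational(-11, 936)), Pow(18, -1)) = Mul(Add(Rational(720, 11), Rational(-11, 936)), Rational(1, 18)) = Mul(Rational(673799, 10296), Rational(1, 18)) = Rational(673799, 185328)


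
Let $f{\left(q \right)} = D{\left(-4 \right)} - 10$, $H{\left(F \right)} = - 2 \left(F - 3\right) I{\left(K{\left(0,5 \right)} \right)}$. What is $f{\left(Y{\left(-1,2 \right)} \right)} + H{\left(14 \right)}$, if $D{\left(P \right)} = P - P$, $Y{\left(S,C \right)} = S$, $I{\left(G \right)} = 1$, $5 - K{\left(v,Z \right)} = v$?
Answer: $-32$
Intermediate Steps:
$K{\left(v,Z \right)} = 5 - v$
$D{\left(P \right)} = 0$
$H{\left(F \right)} = 6 - 2 F$ ($H{\left(F \right)} = - 2 \left(F - 3\right) 1 = - 2 \left(-3 + F\right) 1 = \left(6 - 2 F\right) 1 = 6 - 2 F$)
$f{\left(q \right)} = -10$ ($f{\left(q \right)} = 0 - 10 = -10$)
$f{\left(Y{\left(-1,2 \right)} \right)} + H{\left(14 \right)} = -10 + \left(6 - 28\right) = -10 - 22 = -32$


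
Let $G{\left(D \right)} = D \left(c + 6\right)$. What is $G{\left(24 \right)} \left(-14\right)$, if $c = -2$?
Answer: $-1344$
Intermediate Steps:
$G{\left(D \right)} = 4 D$ ($G{\left(D \right)} = D \left(-2 + 6\right) = D 4 = 4 D$)
$G{\left(24 \right)} \left(-14\right) = 4 \cdot 24 \left(-14\right) = 96 \left(-14\right) = -1344$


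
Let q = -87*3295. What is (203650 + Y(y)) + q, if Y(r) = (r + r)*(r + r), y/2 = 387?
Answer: 2313289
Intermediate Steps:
y = 774 (y = 2*387 = 774)
Y(r) = 4*r**2 (Y(r) = (2*r)*(2*r) = 4*r**2)
q = -286665
(203650 + Y(y)) + q = (203650 + 4*774**2) - 286665 = (203650 + 4*599076) - 286665 = (203650 + 2396304) - 286665 = 2599954 - 286665 = 2313289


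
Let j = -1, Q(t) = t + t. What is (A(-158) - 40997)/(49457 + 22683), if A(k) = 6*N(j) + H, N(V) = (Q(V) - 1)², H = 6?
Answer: -40937/72140 ≈ -0.56747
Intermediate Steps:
Q(t) = 2*t
N(V) = (-1 + 2*V)² (N(V) = (2*V - 1)² = (-1 + 2*V)²)
A(k) = 60 (A(k) = 6*(-1 + 2*(-1))² + 6 = 6*(-1 - 2)² + 6 = 6*(-3)² + 6 = 6*9 + 6 = 54 + 6 = 60)
(A(-158) - 40997)/(49457 + 22683) = (60 - 40997)/(49457 + 22683) = -40937/72140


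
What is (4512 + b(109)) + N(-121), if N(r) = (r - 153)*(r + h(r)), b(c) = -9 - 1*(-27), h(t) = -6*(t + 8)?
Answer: -148088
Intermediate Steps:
h(t) = -48 - 6*t (h(t) = -6*(8 + t) = -48 - 6*t)
b(c) = 18 (b(c) = -9 + 27 = 18)
N(r) = (-153 + r)*(-48 - 5*r) (N(r) = (r - 153)*(r + (-48 - 6*r)) = (-153 + r)*(-48 - 5*r))
(4512 + b(109)) + N(-121) = (4512 + 18) + (7344 - 5*(-121)² + 717*(-121)) = 4530 + (7344 - 5*14641 - 86757) = 4530 + (7344 - 73205 - 86757) = 4530 - 152618 = -148088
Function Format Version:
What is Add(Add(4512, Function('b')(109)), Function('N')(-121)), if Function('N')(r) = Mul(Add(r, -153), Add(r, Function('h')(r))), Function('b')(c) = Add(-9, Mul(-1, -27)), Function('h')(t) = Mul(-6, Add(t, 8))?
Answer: -148088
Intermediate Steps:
Function('h')(t) = Add(-48, Mul(-6, t)) (Function('h')(t) = Mul(-6, Add(8, t)) = Add(-48, Mul(-6, t)))
Function('b')(c) = 18 (Function('b')(c) = Add(-9, 27) = 18)
Function('N')(r) = Mul(Add(-153, r), Add(-48, Mul(-5, r))) (Function('N')(r) = Mul(Add(r, -153), Add(r, Add(-48, Mul(-6, r)))) = Mul(Add(-153, r), Add(-48, Mul(-5, r))))
Add(Add(4512, Function('b')(109)), Function('N')(-121)) = Add(Add(4512, 18), Add(7344, Mul(-5, Pow(-121, 2)), Mul(717, -121))) = Add(4530, Add(7344, Mul(-5, 14641), -86757)) = Add(4530, Add(7344, -73205, -86757)) = Add(4530, -152618) = -148088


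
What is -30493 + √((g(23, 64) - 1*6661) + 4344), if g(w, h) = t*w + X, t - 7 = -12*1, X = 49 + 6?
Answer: -30493 + I*√2377 ≈ -30493.0 + 48.755*I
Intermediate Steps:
X = 55
t = -5 (t = 7 - 12*1 = 7 - 12 = -5)
g(w, h) = 55 - 5*w (g(w, h) = -5*w + 55 = 55 - 5*w)
-30493 + √((g(23, 64) - 1*6661) + 4344) = -30493 + √(((55 - 5*23) - 1*6661) + 4344) = -30493 + √(((55 - 115) - 6661) + 4344) = -30493 + √((-60 - 6661) + 4344) = -30493 + √(-6721 + 4344) = -30493 + √(-2377) = -30493 + I*√2377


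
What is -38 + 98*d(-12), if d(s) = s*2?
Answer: -2390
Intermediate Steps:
d(s) = 2*s
-38 + 98*d(-12) = -38 + 98*(2*(-12)) = -38 + 98*(-24) = -38 - 2352 = -2390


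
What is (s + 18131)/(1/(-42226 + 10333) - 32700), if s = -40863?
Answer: 724991676/1042901101 ≈ 0.69517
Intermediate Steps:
(s + 18131)/(1/(-42226 + 10333) - 32700) = (-40863 + 18131)/(1/(-42226 + 10333) - 32700) = -22732/(1/(-31893) - 32700) = -22732/(-1/31893 - 32700) = -22732/(-1042901101/31893) = -22732*(-31893/1042901101) = 724991676/1042901101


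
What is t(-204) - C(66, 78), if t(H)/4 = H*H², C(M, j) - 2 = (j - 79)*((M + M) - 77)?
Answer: -33958603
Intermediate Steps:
C(M, j) = 2 + (-79 + j)*(-77 + 2*M) (C(M, j) = 2 + (j - 79)*((M + M) - 77) = 2 + (-79 + j)*(2*M - 77) = 2 + (-79 + j)*(-77 + 2*M))
t(H) = 4*H³ (t(H) = 4*(H*H²) = 4*H³)
t(-204) - C(66, 78) = 4*(-204)³ - (6085 - 158*66 - 77*78 + 2*66*78) = 4*(-8489664) - (6085 - 10428 - 6006 + 10296) = -33958656 - 1*(-53) = -33958656 + 53 = -33958603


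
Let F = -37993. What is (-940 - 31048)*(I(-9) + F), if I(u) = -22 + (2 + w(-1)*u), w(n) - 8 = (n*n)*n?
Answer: 1217975088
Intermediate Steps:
w(n) = 8 + n³ (w(n) = 8 + (n*n)*n = 8 + n²*n = 8 + n³)
I(u) = -20 + 7*u (I(u) = -22 + (2 + (8 + (-1)³)*u) = -22 + (2 + (8 - 1)*u) = -22 + (2 + 7*u) = -20 + 7*u)
(-940 - 31048)*(I(-9) + F) = (-940 - 31048)*((-20 + 7*(-9)) - 37993) = -31988*((-20 - 63) - 37993) = -31988*(-83 - 37993) = -31988*(-38076) = 1217975088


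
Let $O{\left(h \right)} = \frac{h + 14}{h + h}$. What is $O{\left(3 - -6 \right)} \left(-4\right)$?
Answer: $- \frac{46}{9} \approx -5.1111$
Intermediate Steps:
$O{\left(h \right)} = \frac{14 + h}{2 h}$
$O{\left(3 - -6 \right)} \left(-4\right) = \frac{14 + \left(3 - -6\right)}{2 \left(3 - -6\right)} \left(-4\right) = \frac{14 + \left(3 + 6\right)}{2 \left(3 + 6\right)} \left(-4\right) = \frac{14 + 9}{2 \cdot 9} \left(-4\right) = \frac{1}{2} \cdot \frac{1}{9} \cdot 23 \left(-4\right) = \frac{23}{18} \left(-4\right) = - \frac{46}{9}$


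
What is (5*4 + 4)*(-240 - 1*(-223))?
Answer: -408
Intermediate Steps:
(5*4 + 4)*(-240 - 1*(-223)) = (20 + 4)*(-240 + 223) = 24*(-17) = -408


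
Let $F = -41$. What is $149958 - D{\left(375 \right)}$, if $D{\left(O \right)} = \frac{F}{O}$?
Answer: $\frac{56234291}{375} \approx 1.4996 \cdot 10^{5}$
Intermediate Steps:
$D{\left(O \right)} = - \frac{41}{O}$
$149958 - D{\left(375 \right)} = 149958 - - \frac{41}{375} = 149958 + \frac{41}{375} = \frac{56234291}{375}$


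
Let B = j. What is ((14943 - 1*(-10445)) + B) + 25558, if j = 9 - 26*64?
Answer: 49291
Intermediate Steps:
j = -1655 (j = 9 - 1664 = -1655)
B = -1655
((14943 - 1*(-10445)) + B) + 25558 = ((14943 - 1*(-10445)) - 1655) + 25558 = ((14943 + 10445) - 1655) + 25558 = (25388 - 1655) + 25558 = 23733 + 25558 = 49291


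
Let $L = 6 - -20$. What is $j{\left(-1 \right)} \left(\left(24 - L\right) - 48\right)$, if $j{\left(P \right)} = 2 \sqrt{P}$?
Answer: $- 100 i \approx - 100.0 i$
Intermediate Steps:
$L = 26$ ($L = 6 + 20 = 26$)
$j{\left(-1 \right)} \left(\left(24 - L\right) - 48\right) = 2 \sqrt{-1} \left(\left(24 - 26\right) - 48\right) = 2 i \left(\left(24 - 26\right) - 48\right) = 2 i \left(-2 - 48\right) = 2 i \left(-50\right) = - 100 i$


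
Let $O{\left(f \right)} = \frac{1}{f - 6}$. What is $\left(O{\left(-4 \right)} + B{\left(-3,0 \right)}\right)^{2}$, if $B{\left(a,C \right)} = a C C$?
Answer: $\frac{1}{100} \approx 0.01$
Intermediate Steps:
$B{\left(a,C \right)} = a C^{2}$ ($B{\left(a,C \right)} = C a C = a C^{2}$)
$O{\left(f \right)} = \frac{1}{-6 + f}$
$\left(O{\left(-4 \right)} + B{\left(-3,0 \right)}\right)^{2} = \left(\frac{1}{-6 - 4} - 3 \cdot 0^{2}\right)^{2} = \left(\frac{1}{-10} - 0\right)^{2} = \left(- \frac{1}{10} + 0\right)^{2} = \left(- \frac{1}{10}\right)^{2} = \frac{1}{100}$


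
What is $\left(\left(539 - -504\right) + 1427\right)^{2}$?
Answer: $6100900$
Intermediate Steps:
$\left(\left(539 - -504\right) + 1427\right)^{2} = \left(\left(539 + 504\right) + 1427\right)^{2} = \left(1043 + 1427\right)^{2} = 2470^{2} = 6100900$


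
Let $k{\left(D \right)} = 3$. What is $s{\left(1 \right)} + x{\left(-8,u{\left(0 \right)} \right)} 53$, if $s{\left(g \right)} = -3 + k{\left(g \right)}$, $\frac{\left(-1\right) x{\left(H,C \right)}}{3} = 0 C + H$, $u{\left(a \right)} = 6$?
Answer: $1272$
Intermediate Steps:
$x{\left(H,C \right)} = - 3 H$ ($x{\left(H,C \right)} = - 3 \left(0 C + H\right) = - 3 \left(0 + H\right) = - 3 H$)
$s{\left(g \right)} = 0$ ($s{\left(g \right)} = -3 + 3 = 0$)
$s{\left(1 \right)} + x{\left(-8,u{\left(0 \right)} \right)} 53 = 0 + \left(-3\right) \left(-8\right) 53 = 0 + 24 \cdot 53 = 0 + 1272 = 1272$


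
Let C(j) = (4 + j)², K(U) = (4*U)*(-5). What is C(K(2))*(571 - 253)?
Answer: 412128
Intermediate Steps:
K(U) = -20*U
C(K(2))*(571 - 253) = (4 - 20*2)²*(571 - 253) = (4 - 40)²*318 = (-36)²*318 = 1296*318 = 412128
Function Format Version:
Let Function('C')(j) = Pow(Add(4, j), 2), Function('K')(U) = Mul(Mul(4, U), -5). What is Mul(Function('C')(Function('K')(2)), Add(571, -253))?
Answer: 412128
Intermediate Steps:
Function('K')(U) = Mul(-20, U)
Mul(Function('C')(Function('K')(2)), Add(571, -253)) = Mul(Pow(Add(4, Mul(-20, 2)), 2), Add(571, -253)) = Mul(Pow(Add(4, -40), 2), 318) = Mul(Pow(-36, 2), 318) = Mul(1296, 318) = 412128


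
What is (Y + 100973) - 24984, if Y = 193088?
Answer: 269077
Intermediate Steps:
(Y + 100973) - 24984 = (193088 + 100973) - 24984 = 294061 - 24984 = 269077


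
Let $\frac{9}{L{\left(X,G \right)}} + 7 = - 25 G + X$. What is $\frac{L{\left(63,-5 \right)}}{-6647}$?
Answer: $- \frac{9}{1203107} \approx -7.4806 \cdot 10^{-6}$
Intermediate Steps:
$L{\left(X,G \right)} = \frac{9}{-7 + X - 25 G}$ ($L{\left(X,G \right)} = \frac{9}{-7 - \left(- X + 25 G\right)} = \frac{9}{-7 + X - 25 G}$)
$\frac{L{\left(63,-5 \right)}}{-6647} = \frac{\left(-9\right) \frac{1}{7 - 63 + 25 \left(-5\right)}}{-6647} = - \frac{9}{7 - 63 - 125} \left(- \frac{1}{6647}\right) = - \frac{9}{-181} \left(- \frac{1}{6647}\right) = \left(-9\right) \left(- \frac{1}{181}\right) \left(- \frac{1}{6647}\right) = \frac{9}{181} \left(- \frac{1}{6647}\right) = - \frac{9}{1203107}$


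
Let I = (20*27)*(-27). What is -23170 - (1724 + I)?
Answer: -10314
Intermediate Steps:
I = -14580 (I = 540*(-27) = -14580)
-23170 - (1724 + I) = -23170 - (1724 - 14580) = -23170 - 1*(-12856) = -23170 + 12856 = -10314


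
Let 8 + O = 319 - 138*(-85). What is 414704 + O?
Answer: 426745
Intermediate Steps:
O = 12041 (O = -8 + (319 - 138*(-85)) = -8 + (319 + 11730) = -8 + 12049 = 12041)
414704 + O = 414704 + 12041 = 426745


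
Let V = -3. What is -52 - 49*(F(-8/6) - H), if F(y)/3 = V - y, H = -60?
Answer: -2747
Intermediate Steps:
F(y) = -9 - 3*y (F(y) = 3*(-3 - y) = -9 - 3*y)
-52 - 49*(F(-8/6) - H) = -52 - 49*((-9 - (-24)/6) - 1*(-60)) = -52 - 49*((-9 - (-24)/6) + 60) = -52 - 49*((-9 - 3*(-4/3)) + 60) = -52 - 49*((-9 + 4) + 60) = -52 - 49*(-5 + 60) = -52 - 49*55 = -52 - 2695 = -2747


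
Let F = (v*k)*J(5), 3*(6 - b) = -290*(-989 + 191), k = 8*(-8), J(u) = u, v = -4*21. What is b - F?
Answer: -104014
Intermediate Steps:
v = -84
k = -64
b = -77134 (b = 6 - (-290)*(-989 + 191)/3 = 6 - (-290)*(-798)/3 = 6 - ⅓*231420 = 6 - 77140 = -77134)
F = 26880 (F = -84*(-64)*5 = 5376*5 = 26880)
b - F = -77134 - 1*26880 = -77134 - 26880 = -104014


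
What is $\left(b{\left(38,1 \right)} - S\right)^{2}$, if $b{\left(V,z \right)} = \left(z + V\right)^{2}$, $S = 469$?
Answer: $1106704$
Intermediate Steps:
$b{\left(V,z \right)} = \left(V + z\right)^{2}$
$\left(b{\left(38,1 \right)} - S\right)^{2} = \left(\left(38 + 1\right)^{2} - 469\right)^{2} = \left(39^{2} - 469\right)^{2} = \left(1521 - 469\right)^{2} = 1052^{2} = 1106704$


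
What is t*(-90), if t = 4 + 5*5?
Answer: -2610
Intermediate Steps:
t = 29 (t = 4 + 25 = 29)
t*(-90) = 29*(-90) = -2610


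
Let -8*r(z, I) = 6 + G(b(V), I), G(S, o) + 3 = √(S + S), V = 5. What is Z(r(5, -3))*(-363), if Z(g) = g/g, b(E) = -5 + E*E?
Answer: -363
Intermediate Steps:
b(E) = -5 + E²
G(S, o) = -3 + √2*√S (G(S, o) = -3 + √(S + S) = -3 + √(2*S) = -3 + √2*√S)
r(z, I) = -3/8 - √10/4 (r(z, I) = -(6 + (-3 + √2*√(-5 + 5²)))/8 = -(6 + (-3 + √2*√(-5 + 25)))/8 = -(6 + (-3 + √2*√20))/8 = -(6 + (-3 + √2*(2*√5)))/8 = -(6 + (-3 + 2*√10))/8 = -(3 + 2*√10)/8 = -3/8 - √10/4)
Z(g) = 1
Z(r(5, -3))*(-363) = 1*(-363) = -363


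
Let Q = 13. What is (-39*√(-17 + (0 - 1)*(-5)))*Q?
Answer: -1014*I*√3 ≈ -1756.3*I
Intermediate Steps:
(-39*√(-17 + (0 - 1)*(-5)))*Q = -39*√(-17 + (0 - 1)*(-5))*13 = -39*√(-17 - 1*(-5))*13 = -39*√(-17 + 5)*13 = -78*I*√3*13 = -1014*I*√3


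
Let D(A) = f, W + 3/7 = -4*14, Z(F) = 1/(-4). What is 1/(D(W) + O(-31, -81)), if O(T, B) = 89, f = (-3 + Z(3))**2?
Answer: 16/1593 ≈ 0.010044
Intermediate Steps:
Z(F) = -1/4
W = -395/7 (W = -3/7 - 4*14 = -3/7 - 56 = -395/7 ≈ -56.429)
f = 169/16 (f = (-3 - 1/4)**2 = (-13/4)**2 = 169/16 ≈ 10.563)
D(A) = 169/16
1/(D(W) + O(-31, -81)) = 1/(169/16 + 89) = 1/(1593/16) = 16/1593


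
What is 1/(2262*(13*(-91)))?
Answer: -1/2675946 ≈ -3.7370e-7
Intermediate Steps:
1/(2262*(13*(-91))) = 1/(2262*(-1183)) = 1/(-2675946) = -1/2675946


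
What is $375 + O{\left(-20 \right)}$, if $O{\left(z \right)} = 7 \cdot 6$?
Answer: $417$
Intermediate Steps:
$O{\left(z \right)} = 42$
$375 + O{\left(-20 \right)} = 375 + 42 = 417$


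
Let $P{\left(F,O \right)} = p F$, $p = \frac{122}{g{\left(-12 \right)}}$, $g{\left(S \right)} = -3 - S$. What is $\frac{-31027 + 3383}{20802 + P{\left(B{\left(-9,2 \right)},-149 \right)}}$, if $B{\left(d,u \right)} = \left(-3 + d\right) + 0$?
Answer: $- \frac{41466}{30959} \approx -1.3394$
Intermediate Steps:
$p = \frac{122}{9}$ ($p = \frac{122}{-3 - -12} = \frac{122}{-3 + 12} = \frac{122}{9} \approx 13.556$)
$B{\left(d,u \right)} = -3 + d$
$P{\left(F,O \right)} = \frac{122 F}{9}$
$\frac{-31027 + 3383}{20802 + P{\left(B{\left(-9,2 \right)},-149 \right)}} = \frac{-31027 + 3383}{20802 + \frac{122 \left(-3 - 9\right)}{9}} = - \frac{27644}{20802 + \frac{122}{9} \left(-12\right)} = - \frac{27644}{20802 - \frac{488}{3}} = - \frac{27644}{\frac{61918}{3}} = \left(-27644\right) \frac{3}{61918} = - \frac{41466}{30959}$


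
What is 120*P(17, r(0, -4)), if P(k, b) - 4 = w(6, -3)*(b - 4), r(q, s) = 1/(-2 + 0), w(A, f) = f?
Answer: 2100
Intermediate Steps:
r(q, s) = -½ (r(q, s) = 1/(-2) = -½)
P(k, b) = 16 - 3*b (P(k, b) = 4 - 3*(b - 4) = 4 - 3*(-4 + b) = 4 + (12 - 3*b) = 16 - 3*b)
120*P(17, r(0, -4)) = 120*(16 - 3*(-½)) = 120*(16 + 3/2) = 120*(35/2) = 2100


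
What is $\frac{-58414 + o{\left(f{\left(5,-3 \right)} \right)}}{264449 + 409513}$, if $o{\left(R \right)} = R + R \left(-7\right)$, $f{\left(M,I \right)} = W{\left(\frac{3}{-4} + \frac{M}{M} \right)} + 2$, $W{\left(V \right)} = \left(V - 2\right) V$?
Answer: $- \frac{467387}{5391696} \approx -0.086686$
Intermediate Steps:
$W{\left(V \right)} = V \left(-2 + V\right)$ ($W{\left(V \right)} = \left(-2 + V\right) V = V \left(-2 + V\right)$)
$f{\left(M,I \right)} = \frac{25}{16}$ ($f{\left(M,I \right)} = \left(\frac{3}{-4} + \frac{M}{M}\right) \left(-2 + \left(\frac{3}{-4} + \frac{M}{M}\right)\right) + 2 = \left(3 \left(- \frac{1}{4}\right) + 1\right) \left(-2 + \left(3 \left(- \frac{1}{4}\right) + 1\right)\right) + 2 = \left(- \frac{3}{4} + 1\right) \left(-2 + \left(- \frac{3}{4} + 1\right)\right) + 2 = \frac{-2 + \frac{1}{4}}{4} + 2 = \frac{1}{4} \left(- \frac{7}{4}\right) + 2 = - \frac{7}{16} + 2 = \frac{25}{16}$)
$o{\left(R \right)} = - 6 R$ ($o{\left(R \right)} = R - 7 R = - 6 R$)
$\frac{-58414 + o{\left(f{\left(5,-3 \right)} \right)}}{264449 + 409513} = \frac{-58414 - \frac{75}{8}}{264449 + 409513} = \frac{-58414 - \frac{75}{8}}{673962} = \left(- \frac{467387}{8}\right) \frac{1}{673962} = - \frac{467387}{5391696}$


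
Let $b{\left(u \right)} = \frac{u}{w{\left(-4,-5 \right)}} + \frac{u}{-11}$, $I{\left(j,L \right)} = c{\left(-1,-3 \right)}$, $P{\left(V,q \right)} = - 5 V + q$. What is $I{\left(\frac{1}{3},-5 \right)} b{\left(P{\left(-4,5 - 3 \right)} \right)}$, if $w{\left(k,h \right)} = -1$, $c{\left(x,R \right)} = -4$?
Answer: $96$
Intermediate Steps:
$P{\left(V,q \right)} = q - 5 V$
$I{\left(j,L \right)} = -4$
$b{\left(u \right)} = - \frac{12 u}{11}$ ($b{\left(u \right)} = \frac{u}{-1} + \frac{u}{-11} = u \left(-1\right) + u \left(- \frac{1}{11}\right) = - u - \frac{u}{11} = - \frac{12 u}{11}$)
$I{\left(\frac{1}{3},-5 \right)} b{\left(P{\left(-4,5 - 3 \right)} \right)} = - 4 \left(- \frac{12 \left(\left(5 - 3\right) - -20\right)}{11}\right) = - 4 \left(- \frac{12 \left(2 + 20\right)}{11}\right) = - 4 \left(\left(- \frac{12}{11}\right) 22\right) = \left(-4\right) \left(-24\right) = 96$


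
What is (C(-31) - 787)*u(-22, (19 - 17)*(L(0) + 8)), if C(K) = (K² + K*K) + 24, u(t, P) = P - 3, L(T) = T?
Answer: 15067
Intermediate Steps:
u(t, P) = -3 + P
C(K) = 24 + 2*K² (C(K) = (K² + K²) + 24 = 2*K² + 24 = 24 + 2*K²)
(C(-31) - 787)*u(-22, (19 - 17)*(L(0) + 8)) = ((24 + 2*(-31)²) - 787)*(-3 + (19 - 17)*(0 + 8)) = ((24 + 2*961) - 787)*(-3 + 2*8) = ((24 + 1922) - 787)*(-3 + 16) = (1946 - 787)*13 = 1159*13 = 15067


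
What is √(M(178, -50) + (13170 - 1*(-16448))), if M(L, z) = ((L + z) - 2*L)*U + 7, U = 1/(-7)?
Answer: 9*√17941/7 ≈ 172.21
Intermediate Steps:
U = -⅐ ≈ -0.14286
M(L, z) = 7 - z/7 + L/7 (M(L, z) = ((L + z) - 2*L)*(-⅐) + 7 = (z - L)*(-⅐) + 7 = (-z/7 + L/7) + 7 = 7 - z/7 + L/7)
√(M(178, -50) + (13170 - 1*(-16448))) = √((7 - ⅐*(-50) + (⅐)*178) + (13170 - 1*(-16448))) = √((7 + 50/7 + 178/7) + (13170 + 16448)) = √(277/7 + 29618) = √(207603/7) = 9*√17941/7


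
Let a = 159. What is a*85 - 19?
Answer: 13496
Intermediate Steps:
a*85 - 19 = 159*85 - 19 = 13515 - 19 = 13496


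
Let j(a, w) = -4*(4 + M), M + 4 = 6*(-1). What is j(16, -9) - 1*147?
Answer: -123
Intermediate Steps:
M = -10 (M = -4 + 6*(-1) = -4 - 6 = -10)
j(a, w) = 24 (j(a, w) = -4*(4 - 10) = -4*(-6) = 24)
j(16, -9) - 1*147 = 24 - 1*147 = 24 - 147 = -123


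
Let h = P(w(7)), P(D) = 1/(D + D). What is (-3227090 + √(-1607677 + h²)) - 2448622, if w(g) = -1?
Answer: -5675712 + 3*I*√714523/2 ≈ -5.6757e+6 + 1267.9*I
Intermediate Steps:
P(D) = 1/(2*D)
h = -½ (h = (½)/(-1) = (½)*(-1) = -½ ≈ -0.50000)
(-3227090 + √(-1607677 + h²)) - 2448622 = (-3227090 + √(-1607677 + (-½)²)) - 2448622 = (-3227090 + √(-1607677 + ¼)) - 2448622 = (-3227090 + √(-6430707/4)) - 2448622 = (-3227090 + 3*I*√714523/2) - 2448622 = -5675712 + 3*I*√714523/2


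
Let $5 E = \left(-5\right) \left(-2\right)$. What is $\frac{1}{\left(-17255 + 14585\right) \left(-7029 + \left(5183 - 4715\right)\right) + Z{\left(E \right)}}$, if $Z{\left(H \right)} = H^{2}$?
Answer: $\frac{1}{17517874} \approx 5.7085 \cdot 10^{-8}$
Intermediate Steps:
$E = 2$ ($E = \frac{\left(-5\right) \left(-2\right)}{5} = \frac{1}{5} \cdot 10 = 2$)
$\frac{1}{\left(-17255 + 14585\right) \left(-7029 + \left(5183 - 4715\right)\right) + Z{\left(E \right)}} = \frac{1}{\left(-17255 + 14585\right) \left(-7029 + \left(5183 - 4715\right)\right) + 2^{2}} = \frac{1}{- 2670 \left(-7029 + 468\right) + 4} = \frac{1}{\left(-2670\right) \left(-6561\right) + 4} = \frac{1}{17517870 + 4} = \frac{1}{17517874}$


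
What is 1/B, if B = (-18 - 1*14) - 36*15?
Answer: -1/572 ≈ -0.0017483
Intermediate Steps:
B = -572 (B = (-18 - 14) - 540 = -32 - 540 = -572)
1/B = 1/(-572) = -1/572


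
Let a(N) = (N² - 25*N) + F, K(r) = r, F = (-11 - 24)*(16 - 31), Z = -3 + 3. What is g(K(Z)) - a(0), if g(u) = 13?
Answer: -512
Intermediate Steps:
Z = 0
F = 525 (F = -35*(-15) = 525)
a(N) = 525 + N² - 25*N (a(N) = (N² - 25*N) + 525 = 525 + N² - 25*N)
g(K(Z)) - a(0) = 13 - (525 + 0² - 25*0) = 13 - (525 + 0 + 0) = 13 - 1*525 = 13 - 525 = -512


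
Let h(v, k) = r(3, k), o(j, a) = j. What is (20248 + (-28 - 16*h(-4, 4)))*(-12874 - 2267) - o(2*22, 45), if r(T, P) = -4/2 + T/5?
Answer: -1532451112/5 ≈ -3.0649e+8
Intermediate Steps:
r(T, P) = -2 + T/5 (r(T, P) = -4*½ + T*(⅕) = -2 + T/5)
h(v, k) = -7/5 (h(v, k) = -2 + (⅕)*3 = -2 + ⅗ = -7/5)
(20248 + (-28 - 16*h(-4, 4)))*(-12874 - 2267) - o(2*22, 45) = (20248 + (-28 - 16*(-7/5)))*(-12874 - 2267) - 2*22 = (20248 + (-28 + 112/5))*(-15141) - 1*44 = (20248 - 28/5)*(-15141) - 44 = (101212/5)*(-15141) - 44 = -1532450892/5 - 44 = -1532451112/5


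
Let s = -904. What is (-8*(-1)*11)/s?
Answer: -11/113 ≈ -0.097345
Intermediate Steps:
(-8*(-1)*11)/s = (-8*(-1)*11)/(-904) = (8*11)*(-1/904) = 88*(-1/904) = -11/113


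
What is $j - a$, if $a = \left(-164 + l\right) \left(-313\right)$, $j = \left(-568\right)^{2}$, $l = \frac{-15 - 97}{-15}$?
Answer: $\frac{4104436}{15} \approx 2.7363 \cdot 10^{5}$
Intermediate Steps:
$l = \frac{112}{15}$ ($l = \left(-15 - 97\right) \left(- \frac{1}{15}\right) = \left(-112\right) \left(- \frac{1}{15}\right) = \frac{112}{15} \approx 7.4667$)
$j = 322624$
$a = \frac{734924}{15}$ ($a = \left(-164 + \frac{112}{15}\right) \left(-313\right) = \left(- \frac{2348}{15}\right) \left(-313\right) = \frac{734924}{15} \approx 48995.0$)
$j - a = 322624 - \frac{734924}{15} = \frac{4104436}{15}$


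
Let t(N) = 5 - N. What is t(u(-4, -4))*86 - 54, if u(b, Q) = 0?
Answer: 376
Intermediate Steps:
t(u(-4, -4))*86 - 54 = (5 - 1*0)*86 - 54 = (5 + 0)*86 - 54 = 5*86 - 54 = 430 - 54 = 376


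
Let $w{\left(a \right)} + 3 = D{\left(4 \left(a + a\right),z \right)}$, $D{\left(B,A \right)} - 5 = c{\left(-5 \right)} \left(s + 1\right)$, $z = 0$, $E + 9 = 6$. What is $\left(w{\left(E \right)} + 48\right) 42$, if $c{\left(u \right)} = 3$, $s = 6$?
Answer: $2982$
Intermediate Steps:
$E = -3$ ($E = -9 + 6 = -3$)
$D{\left(B,A \right)} = 26$ ($D{\left(B,A \right)} = 5 + 3 \left(6 + 1\right) = 5 + 3 \cdot 7 = 5 + 21 = 26$)
$w{\left(a \right)} = 23$ ($w{\left(a \right)} = -3 + 26 = 23$)
$\left(w{\left(E \right)} + 48\right) 42 = \left(23 + 48\right) 42 = 71 \cdot 42 = 2982$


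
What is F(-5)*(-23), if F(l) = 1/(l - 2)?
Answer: 23/7 ≈ 3.2857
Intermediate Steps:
F(l) = 1/(-2 + l)
F(-5)*(-23) = -23/(-2 - 5) = -23/(-7) = -⅐*(-23) = 23/7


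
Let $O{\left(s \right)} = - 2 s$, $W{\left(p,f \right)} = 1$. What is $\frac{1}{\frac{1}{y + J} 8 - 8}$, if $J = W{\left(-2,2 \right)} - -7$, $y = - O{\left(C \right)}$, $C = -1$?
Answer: $- \frac{3}{20} \approx -0.15$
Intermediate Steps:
$y = -2$ ($y = - \left(-2\right) \left(-1\right) = \left(-1\right) 2 = -2$)
$J = 8$ ($J = 1 - -7 = 1 + 7 = 8$)
$\frac{1}{\frac{1}{y + J} 8 - 8} = \frac{1}{\frac{1}{-2 + 8} \cdot 8 - 8} = \frac{1}{\frac{1}{6} \cdot 8 - 8} = \frac{1}{\frac{4}{3} - 8} = \frac{1}{- \frac{20}{3}} = - \frac{3}{20}$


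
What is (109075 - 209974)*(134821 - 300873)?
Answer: 16754480748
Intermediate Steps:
(109075 - 209974)*(134821 - 300873) = -100899*(-166052) = 16754480748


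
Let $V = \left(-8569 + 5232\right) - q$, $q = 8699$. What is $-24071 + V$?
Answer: $-36107$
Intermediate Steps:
$V = -12036$ ($V = \left(-8569 + 5232\right) - 8699 = -3337 - 8699 = -12036$)
$-24071 + V = -24071 - 12036 = -36107$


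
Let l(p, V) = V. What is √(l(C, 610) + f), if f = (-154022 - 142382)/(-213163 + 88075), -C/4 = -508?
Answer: √149714864178/15636 ≈ 24.746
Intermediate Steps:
C = 2032 (C = -4*(-508) = 2032)
f = 74101/31272 (f = -296404/(-125088) = -296404*(-1/125088) = 74101/31272 ≈ 2.3696)
√(l(C, 610) + f) = √(610 + 74101/31272) = √(19150021/31272) = √149714864178/15636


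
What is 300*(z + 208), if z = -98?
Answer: 33000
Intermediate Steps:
300*(z + 208) = 300*(-98 + 208) = 300*110 = 33000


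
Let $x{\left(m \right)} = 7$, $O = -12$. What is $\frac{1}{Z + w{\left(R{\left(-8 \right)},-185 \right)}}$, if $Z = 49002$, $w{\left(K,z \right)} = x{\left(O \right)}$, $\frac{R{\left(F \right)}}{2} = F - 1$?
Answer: $\frac{1}{49009} \approx 2.0404 \cdot 10^{-5}$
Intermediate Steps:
$R{\left(F \right)} = -2 + 2 F$ ($R{\left(F \right)} = 2 \left(F - 1\right) = 2 \left(-1 + F\right) = -2 + 2 F$)
$w{\left(K,z \right)} = 7$
$\frac{1}{Z + w{\left(R{\left(-8 \right)},-185 \right)}} = \frac{1}{49002 + 7} = \frac{1}{49009}$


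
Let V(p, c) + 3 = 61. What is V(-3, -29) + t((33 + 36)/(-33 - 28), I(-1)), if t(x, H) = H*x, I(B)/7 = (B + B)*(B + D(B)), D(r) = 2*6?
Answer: 14164/61 ≈ 232.20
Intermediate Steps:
D(r) = 12
I(B) = 14*B*(12 + B) (I(B) = 7*((B + B)*(B + 12)) = 7*((2*B)*(12 + B)) = 7*(2*B*(12 + B)) = 14*B*(12 + B))
V(p, c) = 58 (V(p, c) = -3 + 61 = 58)
V(-3, -29) + t((33 + 36)/(-33 - 28), I(-1)) = 58 + (14*(-1)*(12 - 1))*((33 + 36)/(-33 - 28)) = 58 + (14*(-1)*11)*(69/(-61)) = 58 - 10626*(-1)/61 = 58 - 154*(-69/61) = 58 + 10626/61 = 14164/61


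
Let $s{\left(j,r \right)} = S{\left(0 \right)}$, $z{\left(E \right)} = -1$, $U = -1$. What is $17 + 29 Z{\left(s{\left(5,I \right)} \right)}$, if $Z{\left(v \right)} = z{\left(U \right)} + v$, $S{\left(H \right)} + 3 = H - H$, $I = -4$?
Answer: $-99$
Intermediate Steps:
$S{\left(H \right)} = -3$ ($S{\left(H \right)} = -3 + \left(H - H\right) = -3 + 0 = -3$)
$s{\left(j,r \right)} = -3$
$Z{\left(v \right)} = -1 + v$
$17 + 29 Z{\left(s{\left(5,I \right)} \right)} = 17 + 29 \left(-1 - 3\right) = 17 + 29 \left(-4\right) = 17 - 116 = -99$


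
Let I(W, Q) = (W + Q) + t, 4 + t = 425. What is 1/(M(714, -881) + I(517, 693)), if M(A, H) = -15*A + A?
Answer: -1/8365 ≈ -0.00011955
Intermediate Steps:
t = 421 (t = -4 + 425 = 421)
I(W, Q) = 421 + Q + W (I(W, Q) = (W + Q) + 421 = (Q + W) + 421 = 421 + Q + W)
M(A, H) = -14*A
1/(M(714, -881) + I(517, 693)) = 1/(-14*714 + (421 + 693 + 517)) = 1/(-9996 + 1631) = 1/(-8365) = -1/8365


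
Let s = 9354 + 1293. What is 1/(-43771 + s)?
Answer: -1/33124 ≈ -3.0190e-5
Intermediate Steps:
s = 10647
1/(-43771 + s) = 1/(-43771 + 10647) = 1/(-33124) = -1/33124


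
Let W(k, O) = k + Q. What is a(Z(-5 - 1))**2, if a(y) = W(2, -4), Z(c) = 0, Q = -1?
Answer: 1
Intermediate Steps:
W(k, O) = -1 + k (W(k, O) = k - 1 = -1 + k)
a(y) = 1 (a(y) = -1 + 2 = 1)
a(Z(-5 - 1))**2 = 1**2 = 1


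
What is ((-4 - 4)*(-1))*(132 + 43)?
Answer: 1400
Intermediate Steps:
((-4 - 4)*(-1))*(132 + 43) = -8*(-1)*175 = 8*175 = 1400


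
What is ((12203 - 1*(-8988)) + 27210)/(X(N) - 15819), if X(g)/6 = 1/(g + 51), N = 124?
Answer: -8470175/2768319 ≈ -3.0597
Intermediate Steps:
X(g) = 6/(51 + g) (X(g) = 6/(g + 51) = 6/(51 + g))
((12203 - 1*(-8988)) + 27210)/(X(N) - 15819) = ((12203 - 1*(-8988)) + 27210)/(6/(51 + 124) - 15819) = ((12203 + 8988) + 27210)/(6/175 - 15819) = (21191 + 27210)/(6*(1/175) - 15819) = 48401/(6/175 - 15819) = 48401/(-2768319/175) = 48401*(-175/2768319) = -8470175/2768319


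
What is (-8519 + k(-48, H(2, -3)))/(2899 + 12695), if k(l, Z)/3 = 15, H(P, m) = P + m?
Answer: -4237/7797 ≈ -0.54341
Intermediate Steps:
k(l, Z) = 45 (k(l, Z) = 3*15 = 45)
(-8519 + k(-48, H(2, -3)))/(2899 + 12695) = (-8519 + 45)/(2899 + 12695) = -8474/15594 = -8474*1/15594 = -4237/7797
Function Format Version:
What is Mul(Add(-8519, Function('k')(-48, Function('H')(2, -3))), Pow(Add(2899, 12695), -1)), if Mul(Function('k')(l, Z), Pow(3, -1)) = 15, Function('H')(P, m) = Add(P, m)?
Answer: Rational(-4237, 7797) ≈ -0.54341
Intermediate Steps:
Function('k')(l, Z) = 45 (Function('k')(l, Z) = Mul(3, 15) = 45)
Mul(Add(-8519, Function('k')(-48, Function('H')(2, -3))), Pow(Add(2899, 12695), -1)) = Mul(Add(-8519, 45), Pow(Add(2899, 12695), -1)) = Mul(-8474, Pow(15594, -1)) = Mul(-8474, Rational(1, 15594)) = Rational(-4237, 7797)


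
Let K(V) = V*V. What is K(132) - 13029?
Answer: 4395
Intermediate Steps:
K(V) = V²
K(132) - 13029 = 132² - 13029 = 17424 - 13029 = 4395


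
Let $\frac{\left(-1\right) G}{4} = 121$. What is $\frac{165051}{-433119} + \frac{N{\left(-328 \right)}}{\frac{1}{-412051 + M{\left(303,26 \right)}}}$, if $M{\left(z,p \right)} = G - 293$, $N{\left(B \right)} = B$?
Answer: $\frac{19549199069815}{144373} \approx 1.3541 \cdot 10^{8}$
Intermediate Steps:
$G = -484$ ($G = \left(-4\right) 121 = -484$)
$M{\left(z,p \right)} = -777$ ($M{\left(z,p \right)} = -484 - 293 = -777$)
$\frac{165051}{-433119} + \frac{N{\left(-328 \right)}}{\frac{1}{-412051 + M{\left(303,26 \right)}}} = \frac{165051}{-433119} - \frac{328}{\frac{1}{-412051 - 777}} = 165051 \left(- \frac{1}{433119}\right) - \frac{328}{\frac{1}{-412828}} = - \frac{55017}{144373} - \frac{328}{- \frac{1}{412828}} = - \frac{55017}{144373} - -135407584 = - \frac{55017}{144373} + 135407584 = \frac{19549199069815}{144373}$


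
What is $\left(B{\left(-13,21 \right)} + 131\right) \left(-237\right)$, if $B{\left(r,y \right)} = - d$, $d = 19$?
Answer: $-26544$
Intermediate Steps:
$B{\left(r,y \right)} = -19$ ($B{\left(r,y \right)} = \left(-1\right) 19 = -19$)
$\left(B{\left(-13,21 \right)} + 131\right) \left(-237\right) = \left(-19 + 131\right) \left(-237\right) = 112 \left(-237\right) = -26544$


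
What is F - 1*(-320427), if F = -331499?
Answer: -11072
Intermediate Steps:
F - 1*(-320427) = -331499 - 1*(-320427) = -331499 + 320427 = -11072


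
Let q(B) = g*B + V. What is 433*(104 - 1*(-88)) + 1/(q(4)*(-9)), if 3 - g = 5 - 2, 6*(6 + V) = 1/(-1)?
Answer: 9228098/111 ≈ 83136.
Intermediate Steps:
V = -37/6 (V = -6 + (⅙)/(-1) = -6 + (⅙)*(-1) = -6 - ⅙ = -37/6 ≈ -6.1667)
g = 0 (g = 3 - (5 - 2) = 3 - 1*3 = 3 - 3 = 0)
q(B) = -37/6 (q(B) = 0*B - 37/6 = 0 - 37/6 = -37/6)
433*(104 - 1*(-88)) + 1/(q(4)*(-9)) = 433*(104 - 1*(-88)) + 1/(-37/6*(-9)) = 433*(104 + 88) + 1/(111/2) = 433*192 + 2/111 = 83136 + 2/111 = 9228098/111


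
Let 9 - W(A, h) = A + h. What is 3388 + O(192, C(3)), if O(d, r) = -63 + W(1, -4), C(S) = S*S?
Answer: 3337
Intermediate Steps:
W(A, h) = 9 - A - h (W(A, h) = 9 - (A + h) = 9 + (-A - h) = 9 - A - h)
C(S) = S**2
O(d, r) = -51 (O(d, r) = -63 + (9 - 1*1 - 1*(-4)) = -63 + (9 - 1 + 4) = -63 + 12 = -51)
3388 + O(192, C(3)) = 3388 - 51 = 3337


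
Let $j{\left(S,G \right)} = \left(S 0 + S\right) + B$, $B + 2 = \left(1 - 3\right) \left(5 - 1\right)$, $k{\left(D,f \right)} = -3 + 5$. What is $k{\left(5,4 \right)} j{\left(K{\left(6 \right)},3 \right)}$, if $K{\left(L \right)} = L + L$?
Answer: $4$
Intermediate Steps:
$k{\left(D,f \right)} = 2$
$K{\left(L \right)} = 2 L$
$B = -10$ ($B = -2 + \left(1 - 3\right) \left(5 - 1\right) = -2 - 8 = -10$)
$j{\left(S,G \right)} = -10 + S$ ($j{\left(S,G \right)} = \left(S 0 + S\right) - 10 = \left(0 + S\right) - 10 = S - 10 = -10 + S$)
$k{\left(5,4 \right)} j{\left(K{\left(6 \right)},3 \right)} = 2 \left(-10 + 2 \cdot 6\right) = 2 \left(-10 + 12\right) = 2 \cdot 2 = 4$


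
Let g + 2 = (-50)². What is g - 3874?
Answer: -1376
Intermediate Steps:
g = 2498 (g = -2 + (-50)² = -2 + 2500 = 2498)
g - 3874 = 2498 - 3874 = -1376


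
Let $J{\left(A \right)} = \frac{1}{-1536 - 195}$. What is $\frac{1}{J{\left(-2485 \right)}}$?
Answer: $-1731$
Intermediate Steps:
$J{\left(A \right)} = - \frac{1}{1731}$ ($J{\left(A \right)} = \frac{1}{-1536 - 195} = \frac{1}{-1731} = - \frac{1}{1731}$)
$\frac{1}{J{\left(-2485 \right)}} = \frac{1}{- \frac{1}{1731}} = -1731$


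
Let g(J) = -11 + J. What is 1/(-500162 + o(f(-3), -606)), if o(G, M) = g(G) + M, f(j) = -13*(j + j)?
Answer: -1/500701 ≈ -1.9972e-6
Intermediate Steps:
f(j) = -26*j
o(G, M) = -11 + G + M (o(G, M) = (-11 + G) + M = -11 + G + M)
1/(-500162 + o(f(-3), -606)) = 1/(-500162 + (-11 - 26*(-3) - 606)) = 1/(-500162 + (-11 + 78 - 606)) = 1/(-500162 - 539) = 1/(-500701) = -1/500701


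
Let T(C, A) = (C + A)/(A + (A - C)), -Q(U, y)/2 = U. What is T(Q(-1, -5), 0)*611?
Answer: -611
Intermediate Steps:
Q(U, y) = -2*U
T(C, A) = (A + C)/(-C + 2*A)
T(Q(-1, -5), 0)*611 = ((0 - 2*(-1))/(-(-2)*(-1) + 2*0))*611 = ((0 + 2)/(-1*2 + 0))*611 = (2/(-2 + 0))*611 = (2/(-2))*611 = -½*2*611 = -1*611 = -611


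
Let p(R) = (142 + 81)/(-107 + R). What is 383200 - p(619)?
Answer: 196198177/512 ≈ 3.8320e+5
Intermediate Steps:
p(R) = 223/(-107 + R)
383200 - p(619) = 383200 - 223/(-107 + 619) = 383200 - 223/512 = 196198177/512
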